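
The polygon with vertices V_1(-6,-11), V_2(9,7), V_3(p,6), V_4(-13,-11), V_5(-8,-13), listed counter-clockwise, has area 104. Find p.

4

The doubled signed area Σ (x_i y_{i+1} − x_{i+1} y_i) is linear in p.
With p=0 it equals 280; the coefficient of p is -18 (from the two edges through V_3).
So -18·p + 280 = 2·104 = 208 ⇒ p = 4.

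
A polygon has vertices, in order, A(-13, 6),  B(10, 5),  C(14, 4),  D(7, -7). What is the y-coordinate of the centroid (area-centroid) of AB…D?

203/165

Apply the shoelace formula. First the cross-terms c_i = x_i·y_{i+1} − x_{i+1}·y_i:
  -125, -30, -126, -49  ⇒  2A = -330, A = -165.
Then Σ (y_i + y_{i+1})·c_i = -1218, so ȳ = -1218 / (6·(-165)) = 203/165.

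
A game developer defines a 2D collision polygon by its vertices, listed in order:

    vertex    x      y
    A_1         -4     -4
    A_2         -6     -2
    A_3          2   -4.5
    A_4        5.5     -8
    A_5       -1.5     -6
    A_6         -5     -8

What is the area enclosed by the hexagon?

Apply the surveyor's formula: 2A = Σ (x_i·y_{i+1} − x_{i+1}·y_i), indices taken mod 6.
Σ = (-16) + (31) + (8.75) + (-45) + (-18) + (-12) = -51.25
Area = |Σ|/2 = 25.625.

25.625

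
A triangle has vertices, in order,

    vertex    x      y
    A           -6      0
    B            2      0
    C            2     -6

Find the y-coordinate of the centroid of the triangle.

Apply the shoelace formula. First the cross-terms c_i = x_i·y_{i+1} − x_{i+1}·y_i:
  0, -12, -36  ⇒  2A = -48, A = -24.
Then Σ (y_i + y_{i+1})·c_i = 288, so ȳ = 288 / (6·(-24)) = -2.

-2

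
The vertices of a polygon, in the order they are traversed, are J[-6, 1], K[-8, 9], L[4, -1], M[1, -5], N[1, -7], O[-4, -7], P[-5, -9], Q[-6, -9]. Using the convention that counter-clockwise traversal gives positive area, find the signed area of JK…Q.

Apply the shoelace formula: 2A = Σ (x_i·y_{i+1} − x_{i+1}·y_i), indices taken mod 8.
J→K: (-6)(9) − (-8)(1) = -46
K→L: (-8)(-1) − (4)(9) = -28
L→M: (4)(-5) − (1)(-1) = -19
M→N: (1)(-7) − (1)(-5) = -2
N→O: (1)(-7) − (-4)(-7) = -35
O→P: (-4)(-9) − (-5)(-7) = 1
P→Q: (-5)(-9) − (-6)(-9) = -9
Q→J: (-6)(1) − (-6)(-9) = -60
Σ = -198
Signed area = Σ/2 = -99 (negative ⇒ clockwise traversal).

-99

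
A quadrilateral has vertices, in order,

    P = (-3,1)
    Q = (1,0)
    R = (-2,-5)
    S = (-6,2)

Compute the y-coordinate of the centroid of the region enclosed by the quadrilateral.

-1.05

Apply the surveyor's formula. First the cross-terms c_i = x_i·y_{i+1} − x_{i+1}·y_i:
  -1, -5, -34, 0  ⇒  2A = -40, A = -20.
Then Σ (y_i + y_{i+1})·c_i = 126, so ȳ = 126 / (6·(-20)) = -1.05.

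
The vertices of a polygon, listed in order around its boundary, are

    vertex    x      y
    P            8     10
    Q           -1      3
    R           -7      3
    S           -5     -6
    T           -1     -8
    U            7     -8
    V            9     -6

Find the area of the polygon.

187.5

P→Q: (8)(3) − (-1)(10) = 34
Q→R: (-1)(3) − (-7)(3) = 18
R→S: (-7)(-6) − (-5)(3) = 57
S→T: (-5)(-8) − (-1)(-6) = 34
T→U: (-1)(-8) − (7)(-8) = 64
U→V: (7)(-6) − (9)(-8) = 30
V→P: (9)(10) − (8)(-6) = 138
Σ = 375
Area = |Σ|/2 = 187.5.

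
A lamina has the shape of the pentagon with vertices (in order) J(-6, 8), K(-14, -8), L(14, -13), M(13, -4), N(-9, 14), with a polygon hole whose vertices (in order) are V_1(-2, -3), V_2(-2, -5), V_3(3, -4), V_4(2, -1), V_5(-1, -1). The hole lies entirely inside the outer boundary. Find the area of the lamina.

Outer boundary:
Apply the surveyor's formula: 2A = Σ (x_i·y_{i+1} − x_{i+1}·y_i), indices taken mod 5.
J→K: (-6)(-8) − (-14)(8) = 160
K→L: (-14)(-13) − (14)(-8) = 294
L→M: (14)(-4) − (13)(-13) = 113
M→N: (13)(14) − (-9)(-4) = 146
N→J: (-9)(8) − (-6)(14) = 12
Σ = 725
Area = |Σ|/2 = 362.5.
Hole:
V_1→V_2: (-2)(-5) − (-2)(-3) = 4
V_2→V_3: (-2)(-4) − (3)(-5) = 23
V_3→V_4: (3)(-1) − (2)(-4) = 5
V_4→V_5: (2)(-1) − (-1)(-1) = -3
V_5→V_1: (-1)(-3) − (-2)(-1) = 1
Σ = 30
Area = |Σ|/2 = 15.
Net area = 362.5 − 15 = 347.5.

347.5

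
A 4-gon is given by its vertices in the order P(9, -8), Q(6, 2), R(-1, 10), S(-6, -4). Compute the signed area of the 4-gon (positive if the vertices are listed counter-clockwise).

138

Apply the shoelace (surveyor's) formula: 2A = Σ (x_i·y_{i+1} − x_{i+1}·y_i), indices taken mod 4.
Cross-terms: 66, 62, 64, 84  ⇒  Σ = 276
Signed area = Σ/2 = 138 (positive ⇒ counter-clockwise traversal).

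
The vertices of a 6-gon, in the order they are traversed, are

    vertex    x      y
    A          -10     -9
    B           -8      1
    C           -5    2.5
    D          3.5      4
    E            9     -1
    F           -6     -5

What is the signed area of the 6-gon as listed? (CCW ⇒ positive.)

Apply Gauss's area formula: 2A = Σ (x_i·y_{i+1} − x_{i+1}·y_i), indices taken mod 6.
Σ = (-82) + (-15) + (-28.75) + (-39.5) + (-51) + (4) = -212.25
Signed area = Σ/2 = -106.125 (negative ⇒ clockwise traversal).

-106.125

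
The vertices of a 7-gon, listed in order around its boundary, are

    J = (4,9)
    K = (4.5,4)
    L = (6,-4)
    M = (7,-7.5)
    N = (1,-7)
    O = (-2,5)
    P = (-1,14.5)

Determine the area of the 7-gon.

112.5

J→K: (4)(4) − (4.5)(9) = -24.5
K→L: (4.5)(-4) − (6)(4) = -42
L→M: (6)(-7.5) − (7)(-4) = -17
M→N: (7)(-7) − (1)(-7.5) = -41.5
N→O: (1)(5) − (-2)(-7) = -9
O→P: (-2)(14.5) − (-1)(5) = -24
P→J: (-1)(9) − (4)(14.5) = -67
Σ = -225
Area = |Σ|/2 = 112.5.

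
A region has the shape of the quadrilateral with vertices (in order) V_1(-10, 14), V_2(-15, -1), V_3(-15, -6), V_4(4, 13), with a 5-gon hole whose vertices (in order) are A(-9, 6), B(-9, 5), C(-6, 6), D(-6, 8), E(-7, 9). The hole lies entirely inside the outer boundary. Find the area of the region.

148

Outer boundary:
Apply Gauss's area formula: 2A = Σ (x_i·y_{i+1} − x_{i+1}·y_i), indices taken mod 4.
Cross-terms: 220, 75, -171, 186  ⇒  Σ = 310
Area = |Σ|/2 = 155.
Hole:
Apply Gauss's area formula: 2A = Σ (x_i·y_{i+1} − x_{i+1}·y_i), indices taken mod 5.
Σ = (9) + (-24) + (-12) + (2) + (39) = 14
Area = |Σ|/2 = 7.
Net area = 155 − 7 = 148.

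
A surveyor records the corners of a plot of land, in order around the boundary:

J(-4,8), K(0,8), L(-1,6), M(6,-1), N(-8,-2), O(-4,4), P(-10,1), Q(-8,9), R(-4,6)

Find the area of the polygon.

Apply Gauss's area formula: 2A = Σ (x_i·y_{i+1} − x_{i+1}·y_i), indices taken mod 9.
Σ = (-32) + (8) + (-35) + (-20) + (-40) + (36) + (-82) + (-12) + (-8) = -185
Area = |Σ|/2 = 92.5.

92.5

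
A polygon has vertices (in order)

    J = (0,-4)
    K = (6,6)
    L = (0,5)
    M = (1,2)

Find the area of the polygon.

Apply the surveyor's formula: 2A = Σ (x_i·y_{i+1} − x_{i+1}·y_i), indices taken mod 4.
Σ = (24) + (30) + (-5) + (-4) = 45
Area = |Σ|/2 = 22.5.

22.5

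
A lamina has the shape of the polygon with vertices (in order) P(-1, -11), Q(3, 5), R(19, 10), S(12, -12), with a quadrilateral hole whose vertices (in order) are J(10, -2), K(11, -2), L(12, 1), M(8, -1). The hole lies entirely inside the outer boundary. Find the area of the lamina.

Outer boundary:
Σ = (28) + (-65) + (-348) + (-144) = -529
Area = |Σ|/2 = 264.5.
Hole:
Σ = (2) + (35) + (-20) + (-6) = 11
Area = |Σ|/2 = 5.5.
Net area = 264.5 − 5.5 = 259.

259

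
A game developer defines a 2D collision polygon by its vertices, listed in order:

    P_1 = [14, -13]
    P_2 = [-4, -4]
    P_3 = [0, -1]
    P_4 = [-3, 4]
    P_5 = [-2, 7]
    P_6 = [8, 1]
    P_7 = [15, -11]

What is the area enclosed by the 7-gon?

161

Apply the shoelace formula: 2A = Σ (x_i·y_{i+1} − x_{i+1}·y_i), indices taken mod 7.
Σ = (-108) + (4) + (-3) + (-13) + (-58) + (-103) + (-41) = -322
Area = |Σ|/2 = 161.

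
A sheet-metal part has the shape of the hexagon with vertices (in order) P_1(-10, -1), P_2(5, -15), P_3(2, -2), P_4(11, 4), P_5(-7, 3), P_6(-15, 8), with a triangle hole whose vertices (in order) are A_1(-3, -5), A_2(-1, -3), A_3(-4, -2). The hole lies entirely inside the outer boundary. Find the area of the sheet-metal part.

Outer boundary:
P_1→P_2: (-10)(-15) − (5)(-1) = 155
P_2→P_3: (5)(-2) − (2)(-15) = 20
P_3→P_4: (2)(4) − (11)(-2) = 30
P_4→P_5: (11)(3) − (-7)(4) = 61
P_5→P_6: (-7)(8) − (-15)(3) = -11
P_6→P_1: (-15)(-1) − (-10)(8) = 95
Σ = 350
Area = |Σ|/2 = 175.
Hole:
Σ = (4) + (-10) + (14) = 8
Area = |Σ|/2 = 4.
Net area = 175 − 4 = 171.

171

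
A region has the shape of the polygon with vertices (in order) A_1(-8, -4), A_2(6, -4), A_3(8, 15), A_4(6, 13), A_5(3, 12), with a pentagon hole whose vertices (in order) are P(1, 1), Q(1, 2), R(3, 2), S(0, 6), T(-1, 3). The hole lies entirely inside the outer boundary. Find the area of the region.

146

Outer boundary:
Cross-terms: 56, 122, 14, 33, 84  ⇒  Σ = 309
Area = |Σ|/2 = 154.5.
Hole:
Σ = (1) + (-4) + (18) + (6) + (-4) = 17
Area = |Σ|/2 = 8.5.
Net area = 154.5 − 8.5 = 146.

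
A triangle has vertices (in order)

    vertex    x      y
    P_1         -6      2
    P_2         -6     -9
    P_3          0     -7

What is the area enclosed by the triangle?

Apply Gauss's area formula: 2A = Σ (x_i·y_{i+1} − x_{i+1}·y_i), indices taken mod 3.
P_1→P_2: (-6)(-9) − (-6)(2) = 66
P_2→P_3: (-6)(-7) − (0)(-9) = 42
P_3→P_1: (0)(2) − (-6)(-7) = -42
Σ = 66
Area = |Σ|/2 = 33.

33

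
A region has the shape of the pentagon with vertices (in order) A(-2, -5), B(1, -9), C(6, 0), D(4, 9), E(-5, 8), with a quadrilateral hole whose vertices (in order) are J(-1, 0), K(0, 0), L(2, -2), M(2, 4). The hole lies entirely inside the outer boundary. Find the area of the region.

116.5

Outer boundary:
Apply the shoelace formula: 2A = Σ (x_i·y_{i+1} − x_{i+1}·y_i), indices taken mod 5.
Cross-terms: 23, 54, 54, 77, 41  ⇒  Σ = 249
Area = |Σ|/2 = 124.5.
Hole:
Apply the shoelace (surveyor's) formula: 2A = Σ (x_i·y_{i+1} − x_{i+1}·y_i), indices taken mod 4.
J→K: (-1)(0) − (0)(0) = 0
K→L: (0)(-2) − (2)(0) = 0
L→M: (2)(4) − (2)(-2) = 12
M→J: (2)(0) − (-1)(4) = 4
Σ = 16
Area = |Σ|/2 = 8.
Net area = 124.5 − 8 = 116.5.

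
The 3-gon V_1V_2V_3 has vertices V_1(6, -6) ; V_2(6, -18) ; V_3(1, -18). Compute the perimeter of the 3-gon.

|V_1V_2| = √((0)² + (-12)²) = √144 = 12
|V_2V_3| = √((-5)² + (0)²) = √25 = 5
|V_3V_1| = √((5)² + (12)²) = √169 = 13
Perimeter = 12 + 5 + 13 = 30.

30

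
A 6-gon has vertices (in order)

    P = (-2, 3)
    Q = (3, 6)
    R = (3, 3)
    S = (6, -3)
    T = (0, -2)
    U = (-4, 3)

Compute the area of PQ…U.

Apply the surveyor's formula: 2A = Σ (x_i·y_{i+1} − x_{i+1}·y_i), indices taken mod 6.
P→Q: (-2)(6) − (3)(3) = -21
Q→R: (3)(3) − (3)(6) = -9
R→S: (3)(-3) − (6)(3) = -27
S→T: (6)(-2) − (0)(-3) = -12
T→U: (0)(3) − (-4)(-2) = -8
U→P: (-4)(3) − (-2)(3) = -6
Σ = -83
Area = |Σ|/2 = 41.5.

41.5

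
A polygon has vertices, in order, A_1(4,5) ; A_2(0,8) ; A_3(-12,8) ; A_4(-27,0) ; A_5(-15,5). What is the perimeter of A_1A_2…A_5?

|A_1A_2| = √((-4)² + (3)²) = √25 = 5
|A_2A_3| = √((-12)² + (0)²) = √144 = 12
|A_3A_4| = √((-15)² + (-8)²) = √289 = 17
|A_4A_5| = √((12)² + (5)²) = √169 = 13
|A_5A_1| = √((19)² + (0)²) = √361 = 19
Perimeter = 5 + 12 + 17 + 13 + 19 = 66.

66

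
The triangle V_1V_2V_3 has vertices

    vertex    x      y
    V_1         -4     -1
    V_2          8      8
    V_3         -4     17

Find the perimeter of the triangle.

|V_1V_2| = √((12)² + (9)²) = √225 = 15
|V_2V_3| = √((-12)² + (9)²) = √225 = 15
|V_3V_1| = √((0)² + (-18)²) = √324 = 18
Perimeter = 15 + 15 + 18 = 48.

48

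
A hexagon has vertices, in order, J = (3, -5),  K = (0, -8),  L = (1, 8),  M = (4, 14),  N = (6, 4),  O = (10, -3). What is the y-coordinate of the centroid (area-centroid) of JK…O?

346/201

Apply the shoelace (surveyor's) formula. First the cross-terms c_i = x_i·y_{i+1} − x_{i+1}·y_i:
  -24, 8, -18, -68, -58, -41  ⇒  2A = -201, A = -100.5.
Then Σ (y_i + y_{i+1})·c_i = -1038, so ȳ = -1038 / (6·(-100.5)) = 346/201.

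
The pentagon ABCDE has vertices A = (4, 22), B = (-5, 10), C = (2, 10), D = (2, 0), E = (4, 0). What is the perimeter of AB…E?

56

|AB| = √((-9)² + (-12)²) = √225 = 15
|BC| = √((7)² + (0)²) = √49 = 7
|CD| = √((0)² + (-10)²) = √100 = 10
|DE| = √((2)² + (0)²) = √4 = 2
|EA| = √((0)² + (22)²) = √484 = 22
Perimeter = 15 + 7 + 10 + 2 + 22 = 56.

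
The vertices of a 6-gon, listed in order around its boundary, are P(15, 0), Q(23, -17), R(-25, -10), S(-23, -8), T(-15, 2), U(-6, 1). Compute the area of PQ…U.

Cross-terms: -255, -655, -30, -166, -3, -15  ⇒  Σ = -1124
Area = |Σ|/2 = 562.

562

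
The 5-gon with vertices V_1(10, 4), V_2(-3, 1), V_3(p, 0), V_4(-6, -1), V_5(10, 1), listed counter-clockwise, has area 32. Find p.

The doubled signed area Σ (x_i y_{i+1} − x_{i+1} y_i) is linear in p.
With p=0 it equals 56; the coefficient of p is -2 (from the two edges through V_3).
So -2·p + 56 = 2·32 = 64 ⇒ p = -4.

-4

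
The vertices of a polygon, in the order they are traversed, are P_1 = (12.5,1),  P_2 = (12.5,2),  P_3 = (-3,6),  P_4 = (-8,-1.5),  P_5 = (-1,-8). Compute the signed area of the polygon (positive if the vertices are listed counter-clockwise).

P_1→P_2: (12.5)(2) − (12.5)(1) = 12.5
P_2→P_3: (12.5)(6) − (-3)(2) = 81
P_3→P_4: (-3)(-1.5) − (-8)(6) = 52.5
P_4→P_5: (-8)(-8) − (-1)(-1.5) = 62.5
P_5→P_1: (-1)(1) − (12.5)(-8) = 99
Σ = 307.5
Signed area = Σ/2 = 153.75 (positive ⇒ counter-clockwise traversal).

153.75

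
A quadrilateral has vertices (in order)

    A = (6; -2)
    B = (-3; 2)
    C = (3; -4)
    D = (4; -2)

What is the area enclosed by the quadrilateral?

Σ = (6) + (6) + (10) + (4) = 26
Area = |Σ|/2 = 13.

13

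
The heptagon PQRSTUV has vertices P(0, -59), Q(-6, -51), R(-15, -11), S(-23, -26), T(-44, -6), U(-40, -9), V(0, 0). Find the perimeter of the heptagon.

|PQ| = √((-6)² + (8)²) = √100 = 10
|QR| = √((-9)² + (40)²) = √1681 = 41
|RS| = √((-8)² + (-15)²) = √289 = 17
|ST| = √((-21)² + (20)²) = √841 = 29
|TU| = √((4)² + (-3)²) = √25 = 5
|UV| = √((40)² + (9)²) = √1681 = 41
|VP| = √((0)² + (-59)²) = √3481 = 59
Perimeter = 10 + 41 + 17 + 29 + 5 + 41 + 59 = 202.

202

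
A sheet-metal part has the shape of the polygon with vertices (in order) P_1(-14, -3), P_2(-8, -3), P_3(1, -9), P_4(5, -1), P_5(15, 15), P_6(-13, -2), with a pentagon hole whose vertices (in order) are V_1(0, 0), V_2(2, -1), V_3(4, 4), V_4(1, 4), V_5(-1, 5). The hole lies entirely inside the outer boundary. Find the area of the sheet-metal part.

185

Outer boundary:
Σ = (18) + (75) + (44) + (90) + (165) + (11) = 403
Area = |Σ|/2 = 201.5.
Hole:
Apply the shoelace formula: 2A = Σ (x_i·y_{i+1} − x_{i+1}·y_i), indices taken mod 5.
V_1→V_2: (0)(-1) − (2)(0) = 0
V_2→V_3: (2)(4) − (4)(-1) = 12
V_3→V_4: (4)(4) − (1)(4) = 12
V_4→V_5: (1)(5) − (-1)(4) = 9
V_5→V_1: (-1)(0) − (0)(5) = 0
Σ = 33
Area = |Σ|/2 = 16.5.
Net area = 201.5 − 16.5 = 185.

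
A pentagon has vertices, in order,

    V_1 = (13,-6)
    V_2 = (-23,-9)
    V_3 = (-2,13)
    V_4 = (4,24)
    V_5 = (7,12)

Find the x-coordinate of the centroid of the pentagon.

Apply the shoelace (surveyor's) formula. First the cross-terms c_i = x_i·y_{i+1} − x_{i+1}·y_i:
  -255, -317, -100, -120, -198  ⇒  2A = -990, A = -495.
Then Σ (x_i + x_{i+1})·c_i = 4995, so x̄ = 4995 / (6·(-495)) = -37/22.

-37/22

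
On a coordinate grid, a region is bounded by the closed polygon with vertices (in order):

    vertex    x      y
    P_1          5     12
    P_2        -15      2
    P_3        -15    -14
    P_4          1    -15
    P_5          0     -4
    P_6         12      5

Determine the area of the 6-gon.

416

Apply the shoelace (surveyor's) formula: 2A = Σ (x_i·y_{i+1} − x_{i+1}·y_i), indices taken mod 6.
P_1→P_2: (5)(2) − (-15)(12) = 190
P_2→P_3: (-15)(-14) − (-15)(2) = 240
P_3→P_4: (-15)(-15) − (1)(-14) = 239
P_4→P_5: (1)(-4) − (0)(-15) = -4
P_5→P_6: (0)(5) − (12)(-4) = 48
P_6→P_1: (12)(12) − (5)(5) = 119
Σ = 832
Area = |Σ|/2 = 416.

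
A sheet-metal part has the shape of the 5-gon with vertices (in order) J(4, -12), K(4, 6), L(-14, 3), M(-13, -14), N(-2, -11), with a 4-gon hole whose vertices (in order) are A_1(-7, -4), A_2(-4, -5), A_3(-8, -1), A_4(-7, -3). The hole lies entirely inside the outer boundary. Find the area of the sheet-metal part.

Outer boundary:
J→K: (4)(6) − (4)(-12) = 72
K→L: (4)(3) − (-14)(6) = 96
L→M: (-14)(-14) − (-13)(3) = 235
M→N: (-13)(-11) − (-2)(-14) = 115
N→J: (-2)(-12) − (4)(-11) = 68
Σ = 586
Area = |Σ|/2 = 293.
Hole:
A_1→A_2: (-7)(-5) − (-4)(-4) = 19
A_2→A_3: (-4)(-1) − (-8)(-5) = -36
A_3→A_4: (-8)(-3) − (-7)(-1) = 17
A_4→A_1: (-7)(-4) − (-7)(-3) = 7
Σ = 7
Area = |Σ|/2 = 3.5.
Net area = 293 − 3.5 = 289.5.

289.5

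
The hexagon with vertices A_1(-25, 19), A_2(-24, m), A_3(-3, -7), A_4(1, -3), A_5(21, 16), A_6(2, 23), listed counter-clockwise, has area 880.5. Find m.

Write out the shoelace sum; only the two edges meeting at A_2 involve m:
2·Area = [((-25)·m − (-24)·19) + ((-24)·(-7) − (-3)·m)] + 1159
       = -22·m + 1783 = 1761
⇒ m = 1.

1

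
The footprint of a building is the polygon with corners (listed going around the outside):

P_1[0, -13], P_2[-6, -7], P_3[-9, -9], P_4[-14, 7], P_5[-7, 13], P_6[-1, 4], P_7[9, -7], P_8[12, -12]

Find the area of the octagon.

316.5

Σ = (-78) + (-9) + (-189) + (-133) + (-15) + (-29) + (-24) + (-156) = -633
Area = |Σ|/2 = 316.5.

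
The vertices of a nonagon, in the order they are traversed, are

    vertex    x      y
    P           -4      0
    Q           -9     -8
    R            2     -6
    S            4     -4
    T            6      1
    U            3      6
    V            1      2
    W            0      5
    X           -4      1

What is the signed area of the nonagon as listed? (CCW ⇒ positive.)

104

Apply the shoelace (surveyor's) formula: 2A = Σ (x_i·y_{i+1} − x_{i+1}·y_i), indices taken mod 9.
Cross-terms: 32, 70, 16, 28, 33, 0, 5, 20, 4  ⇒  Σ = 208
Signed area = Σ/2 = 104 (positive ⇒ counter-clockwise traversal).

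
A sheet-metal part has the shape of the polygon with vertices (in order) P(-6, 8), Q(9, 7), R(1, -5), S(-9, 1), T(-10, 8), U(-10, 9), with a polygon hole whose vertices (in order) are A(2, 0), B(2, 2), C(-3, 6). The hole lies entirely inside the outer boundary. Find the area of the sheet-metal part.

Outer boundary:
Cross-terms: -114, -52, -44, -62, -10, -26  ⇒  Σ = -308
Area = |Σ|/2 = 154.
Hole:
Apply the shoelace (surveyor's) formula: 2A = Σ (x_i·y_{i+1} − x_{i+1}·y_i), indices taken mod 3.
Σ = (4) + (18) + (-12) = 10
Area = |Σ|/2 = 5.
Net area = 154 − 5 = 149.

149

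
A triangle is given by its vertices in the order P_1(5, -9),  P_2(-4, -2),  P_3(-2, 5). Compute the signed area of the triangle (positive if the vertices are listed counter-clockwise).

-38.5

Cross-terms: -46, -24, -7  ⇒  Σ = -77
Signed area = Σ/2 = -38.5 (negative ⇒ clockwise traversal).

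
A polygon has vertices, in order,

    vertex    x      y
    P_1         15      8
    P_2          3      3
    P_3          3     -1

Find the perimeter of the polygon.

32

|P_1P_2| = √((-12)² + (-5)²) = √169 = 13
|P_2P_3| = √((0)² + (-4)²) = √16 = 4
|P_3P_1| = √((12)² + (9)²) = √225 = 15
Perimeter = 13 + 4 + 15 = 32.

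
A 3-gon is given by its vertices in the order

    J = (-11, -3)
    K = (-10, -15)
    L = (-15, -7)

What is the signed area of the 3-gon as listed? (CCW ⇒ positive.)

Cross-terms: 135, -155, -32  ⇒  Σ = -52
Signed area = Σ/2 = -26 (negative ⇒ clockwise traversal).

-26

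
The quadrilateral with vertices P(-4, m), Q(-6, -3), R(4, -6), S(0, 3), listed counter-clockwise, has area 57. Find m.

5

The doubled signed area Σ (x_i y_{i+1} − x_{i+1} y_i) is linear in m.
With m=0 it equals 84; the coefficient of m is 6 (from the two edges through P).
So 6·m + 84 = 2·57 = 114 ⇒ m = 5.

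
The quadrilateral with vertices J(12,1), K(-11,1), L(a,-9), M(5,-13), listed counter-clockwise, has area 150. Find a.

2

Write out the shoelace sum; only the two edges meeting at L involve a:
2·Area = [((-11)·(-9) − a·1) + (a·(-13) − 5·(-9))] + 184
       = -14·a + 328 = 300
⇒ a = 2.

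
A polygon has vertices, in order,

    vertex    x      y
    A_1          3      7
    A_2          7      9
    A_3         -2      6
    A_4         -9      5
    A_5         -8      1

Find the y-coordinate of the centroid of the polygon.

Apply the shoelace (surveyor's) formula. First the cross-terms c_i = x_i·y_{i+1} − x_{i+1}·y_i:
  -22, 60, 44, 31, -59  ⇒  2A = 54, A = 27.
Then Σ (y_i + y_{i+1})·c_i = 746, so ȳ = 746 / (6·27) = 373/81.

373/81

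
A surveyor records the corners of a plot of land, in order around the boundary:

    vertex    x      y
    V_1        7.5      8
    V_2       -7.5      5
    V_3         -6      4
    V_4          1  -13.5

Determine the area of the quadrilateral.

141.875

Σ = (97.5) + (0) + (77) + (109.25) = 283.75
Area = |Σ|/2 = 141.875.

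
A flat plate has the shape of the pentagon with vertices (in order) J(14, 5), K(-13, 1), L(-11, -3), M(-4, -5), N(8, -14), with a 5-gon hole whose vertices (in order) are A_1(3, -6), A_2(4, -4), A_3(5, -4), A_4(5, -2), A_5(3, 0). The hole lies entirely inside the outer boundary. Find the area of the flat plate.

Outer boundary:
Apply the surveyor's formula: 2A = Σ (x_i·y_{i+1} − x_{i+1}·y_i), indices taken mod 5.
Σ = (79) + (50) + (43) + (96) + (236) = 504
Area = |Σ|/2 = 252.
Hole:
Apply the shoelace (surveyor's) formula: 2A = Σ (x_i·y_{i+1} − x_{i+1}·y_i), indices taken mod 5.
A_1→A_2: (3)(-4) − (4)(-6) = 12
A_2→A_3: (4)(-4) − (5)(-4) = 4
A_3→A_4: (5)(-2) − (5)(-4) = 10
A_4→A_5: (5)(0) − (3)(-2) = 6
A_5→A_1: (3)(-6) − (3)(0) = -18
Σ = 14
Area = |Σ|/2 = 7.
Net area = 252 − 7 = 245.

245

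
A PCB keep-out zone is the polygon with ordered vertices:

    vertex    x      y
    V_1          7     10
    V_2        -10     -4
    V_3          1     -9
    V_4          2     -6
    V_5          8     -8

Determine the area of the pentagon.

173

Apply the surveyor's formula: 2A = Σ (x_i·y_{i+1} − x_{i+1}·y_i), indices taken mod 5.
Σ = (72) + (94) + (12) + (32) + (136) = 346
Area = |Σ|/2 = 173.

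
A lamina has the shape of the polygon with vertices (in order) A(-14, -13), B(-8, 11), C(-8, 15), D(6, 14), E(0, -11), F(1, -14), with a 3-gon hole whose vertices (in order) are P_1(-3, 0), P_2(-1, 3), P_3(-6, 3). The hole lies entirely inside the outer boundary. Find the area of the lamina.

Outer boundary:
Apply the surveyor's formula: 2A = Σ (x_i·y_{i+1} − x_{i+1}·y_i), indices taken mod 6.
Σ = (-258) + (-32) + (-202) + (-66) + (11) + (-209) = -756
Area = |Σ|/2 = 378.
Hole:
Apply the shoelace formula: 2A = Σ (x_i·y_{i+1} − x_{i+1}·y_i), indices taken mod 3.
Σ = (-9) + (15) + (9) = 15
Area = |Σ|/2 = 7.5.
Net area = 378 − 7.5 = 370.5.

370.5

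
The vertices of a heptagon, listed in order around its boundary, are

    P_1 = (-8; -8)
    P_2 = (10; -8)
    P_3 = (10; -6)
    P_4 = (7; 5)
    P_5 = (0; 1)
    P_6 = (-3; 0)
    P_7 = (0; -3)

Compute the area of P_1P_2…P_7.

125.5

Apply Gauss's area formula: 2A = Σ (x_i·y_{i+1} − x_{i+1}·y_i), indices taken mod 7.
Σ = (144) + (20) + (92) + (7) + (3) + (9) + (-24) = 251
Area = |Σ|/2 = 125.5.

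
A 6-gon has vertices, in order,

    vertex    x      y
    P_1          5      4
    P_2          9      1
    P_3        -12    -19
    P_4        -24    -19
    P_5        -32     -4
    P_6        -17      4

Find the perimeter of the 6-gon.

|P_1P_2| = √((4)² + (-3)²) = √25 = 5
|P_2P_3| = √((-21)² + (-20)²) = √841 = 29
|P_3P_4| = √((-12)² + (0)²) = √144 = 12
|P_4P_5| = √((-8)² + (15)²) = √289 = 17
|P_5P_6| = √((15)² + (8)²) = √289 = 17
|P_6P_1| = √((22)² + (0)²) = √484 = 22
Perimeter = 5 + 29 + 12 + 17 + 17 + 22 = 102.

102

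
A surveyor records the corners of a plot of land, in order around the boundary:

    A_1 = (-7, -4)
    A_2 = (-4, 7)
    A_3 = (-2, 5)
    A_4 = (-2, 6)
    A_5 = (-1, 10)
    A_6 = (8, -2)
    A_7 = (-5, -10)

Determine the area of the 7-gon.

Apply the surveyor's formula: 2A = Σ (x_i·y_{i+1} − x_{i+1}·y_i), indices taken mod 7.
A_1→A_2: (-7)(7) − (-4)(-4) = -65
A_2→A_3: (-4)(5) − (-2)(7) = -6
A_3→A_4: (-2)(6) − (-2)(5) = -2
A_4→A_5: (-2)(10) − (-1)(6) = -14
A_5→A_6: (-1)(-2) − (8)(10) = -78
A_6→A_7: (8)(-10) − (-5)(-2) = -90
A_7→A_1: (-5)(-4) − (-7)(-10) = -50
Σ = -305
Area = |Σ|/2 = 152.5.

152.5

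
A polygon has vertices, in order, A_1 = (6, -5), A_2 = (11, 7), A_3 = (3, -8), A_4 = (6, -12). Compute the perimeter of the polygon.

|A_1A_2| = √((5)² + (12)²) = √169 = 13
|A_2A_3| = √((-8)² + (-15)²) = √289 = 17
|A_3A_4| = √((3)² + (-4)²) = √25 = 5
|A_4A_1| = √((0)² + (7)²) = √49 = 7
Perimeter = 13 + 17 + 5 + 7 = 42.

42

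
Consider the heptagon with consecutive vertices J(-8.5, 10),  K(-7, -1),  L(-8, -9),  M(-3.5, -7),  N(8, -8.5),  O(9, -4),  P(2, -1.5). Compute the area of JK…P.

Apply the shoelace formula: 2A = Σ (x_i·y_{i+1} − x_{i+1}·y_i), indices taken mod 7.
Σ = (78.5) + (55) + (24.5) + (85.75) + (44.5) + (-5.5) + (7.25) = 290
Area = |Σ|/2 = 145.

145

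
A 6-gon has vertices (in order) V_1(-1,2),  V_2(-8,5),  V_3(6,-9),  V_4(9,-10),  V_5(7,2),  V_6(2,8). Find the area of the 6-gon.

Σ = (11) + (42) + (21) + (88) + (52) + (12) = 226
Area = |Σ|/2 = 113.

113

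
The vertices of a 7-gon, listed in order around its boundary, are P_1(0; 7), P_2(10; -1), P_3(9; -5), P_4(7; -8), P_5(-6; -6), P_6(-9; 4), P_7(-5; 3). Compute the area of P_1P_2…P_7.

Σ = (-70) + (-41) + (-37) + (-90) + (-78) + (-7) + (-35) = -358
Area = |Σ|/2 = 179.

179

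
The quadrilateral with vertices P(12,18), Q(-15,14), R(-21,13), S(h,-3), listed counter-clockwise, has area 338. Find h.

8

Write out the shoelace sum; only the two edges meeting at S involve h:
2·Area = [((-21)·(-3) − h·13) + (h·18 − 12·(-3))] + 537
       = 5·h + 636 = 676
⇒ h = 8.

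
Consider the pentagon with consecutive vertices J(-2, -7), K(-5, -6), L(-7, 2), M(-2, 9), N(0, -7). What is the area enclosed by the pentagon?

Apply the shoelace formula: 2A = Σ (x_i·y_{i+1} − x_{i+1}·y_i), indices taken mod 5.
Cross-terms: -23, -52, -59, 14, -14  ⇒  Σ = -134
Area = |Σ|/2 = 67.

67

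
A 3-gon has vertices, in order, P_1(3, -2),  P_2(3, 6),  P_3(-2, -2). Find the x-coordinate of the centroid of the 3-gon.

Apply the surveyor's formula. First the cross-terms c_i = x_i·y_{i+1} − x_{i+1}·y_i:
  24, 6, 10  ⇒  2A = 40, A = 20.
Then Σ (x_i + x_{i+1})·c_i = 160, so x̄ = 160 / (6·20) = 4/3.

4/3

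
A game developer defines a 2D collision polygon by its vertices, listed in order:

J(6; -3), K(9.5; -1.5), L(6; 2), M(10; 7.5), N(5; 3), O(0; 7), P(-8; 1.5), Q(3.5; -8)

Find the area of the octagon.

126.125

Apply the shoelace formula: 2A = Σ (x_i·y_{i+1} − x_{i+1}·y_i), indices taken mod 8.
Σ = (19.5) + (28) + (25) + (-7.5) + (35) + (56) + (58.75) + (37.5) = 252.25
Area = |Σ|/2 = 126.125.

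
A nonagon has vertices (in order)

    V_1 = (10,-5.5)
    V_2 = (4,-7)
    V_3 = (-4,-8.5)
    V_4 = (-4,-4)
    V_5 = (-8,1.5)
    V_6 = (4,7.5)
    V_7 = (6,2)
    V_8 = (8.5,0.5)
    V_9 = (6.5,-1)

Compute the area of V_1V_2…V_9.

160.25

Apply the shoelace (surveyor's) formula: 2A = Σ (x_i·y_{i+1} − x_{i+1}·y_i), indices taken mod 9.
Cross-terms: -48, -62, -18, -38, -66, -37, -14, -11.75, -25.75  ⇒  Σ = -320.5
Area = |Σ|/2 = 160.25.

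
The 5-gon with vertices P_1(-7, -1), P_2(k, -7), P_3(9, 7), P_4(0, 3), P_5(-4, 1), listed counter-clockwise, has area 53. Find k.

The doubled signed area Σ (x_i y_{i+1} − x_{i+1} y_i) is linear in k.
With k=0 it equals 162; the coefficient of k is 8 (from the two edges through P_2).
So 8·k + 162 = 2·53 = 106 ⇒ k = -7.

-7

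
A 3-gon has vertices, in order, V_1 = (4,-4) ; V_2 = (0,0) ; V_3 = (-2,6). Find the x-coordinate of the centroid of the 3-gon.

Apply Gauss's area formula. First the cross-terms c_i = x_i·y_{i+1} − x_{i+1}·y_i:
  0, 0, -16  ⇒  2A = -16, A = -8.
Then Σ (x_i + x_{i+1})·c_i = -32, so x̄ = -32 / (6·(-8)) = 2/3.

2/3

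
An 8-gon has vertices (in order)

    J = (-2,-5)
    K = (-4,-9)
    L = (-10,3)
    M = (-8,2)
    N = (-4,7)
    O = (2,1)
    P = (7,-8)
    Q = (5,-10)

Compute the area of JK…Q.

132

Cross-terms: -2, -102, 4, -48, -18, -23, -30, -45  ⇒  Σ = -264
Area = |Σ|/2 = 132.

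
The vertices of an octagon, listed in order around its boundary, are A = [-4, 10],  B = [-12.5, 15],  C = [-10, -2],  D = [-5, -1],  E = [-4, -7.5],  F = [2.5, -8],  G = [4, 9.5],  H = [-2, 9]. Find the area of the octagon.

225.5

Σ = (65) + (175) + (0) + (33.5) + (50.75) + (55.75) + (55) + (16) = 451
Area = |Σ|/2 = 225.5.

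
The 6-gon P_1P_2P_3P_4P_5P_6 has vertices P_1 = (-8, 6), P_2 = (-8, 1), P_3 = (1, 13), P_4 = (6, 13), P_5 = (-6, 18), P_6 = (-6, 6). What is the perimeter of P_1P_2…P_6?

52

|P_1P_2| = √((0)² + (-5)²) = √25 = 5
|P_2P_3| = √((9)² + (12)²) = √225 = 15
|P_3P_4| = √((5)² + (0)²) = √25 = 5
|P_4P_5| = √((-12)² + (5)²) = √169 = 13
|P_5P_6| = √((0)² + (-12)²) = √144 = 12
|P_6P_1| = √((-2)² + (0)²) = √4 = 2
Perimeter = 5 + 15 + 5 + 13 + 12 + 2 = 52.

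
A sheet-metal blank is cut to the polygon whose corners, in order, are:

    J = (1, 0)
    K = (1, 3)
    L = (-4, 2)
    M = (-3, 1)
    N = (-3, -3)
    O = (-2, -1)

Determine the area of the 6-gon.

14.5

Cross-terms: 3, 14, 2, 12, -3, 1  ⇒  Σ = 29
Area = |Σ|/2 = 14.5.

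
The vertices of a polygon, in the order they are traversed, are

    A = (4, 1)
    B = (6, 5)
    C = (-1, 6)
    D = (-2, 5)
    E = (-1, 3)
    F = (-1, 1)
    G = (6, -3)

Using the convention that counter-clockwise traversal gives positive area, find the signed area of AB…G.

39

Apply the surveyor's formula: 2A = Σ (x_i·y_{i+1} − x_{i+1}·y_i), indices taken mod 7.
Cross-terms: 14, 41, 7, -1, 2, -3, 18  ⇒  Σ = 78
Signed area = Σ/2 = 39 (positive ⇒ counter-clockwise traversal).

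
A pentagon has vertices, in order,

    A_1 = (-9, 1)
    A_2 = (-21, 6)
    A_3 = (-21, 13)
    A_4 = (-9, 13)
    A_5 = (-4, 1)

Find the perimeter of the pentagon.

50

|A_1A_2| = √((-12)² + (5)²) = √169 = 13
|A_2A_3| = √((0)² + (7)²) = √49 = 7
|A_3A_4| = √((12)² + (0)²) = √144 = 12
|A_4A_5| = √((5)² + (-12)²) = √169 = 13
|A_5A_1| = √((-5)² + (0)²) = √25 = 5
Perimeter = 13 + 7 + 12 + 13 + 5 = 50.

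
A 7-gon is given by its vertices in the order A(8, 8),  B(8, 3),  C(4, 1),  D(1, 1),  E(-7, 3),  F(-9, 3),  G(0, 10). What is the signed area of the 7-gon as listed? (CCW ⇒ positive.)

-97.5

Apply Gauss's area formula: 2A = Σ (x_i·y_{i+1} − x_{i+1}·y_i), indices taken mod 7.
Σ = (-40) + (-4) + (3) + (10) + (6) + (-90) + (-80) = -195
Signed area = Σ/2 = -97.5 (negative ⇒ clockwise traversal).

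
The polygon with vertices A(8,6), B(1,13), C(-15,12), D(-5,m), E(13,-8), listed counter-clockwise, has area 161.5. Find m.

The doubled signed area Σ (x_i y_{i+1} − x_{i+1} y_i) is linear in m.
With m=0 it equals 547; the coefficient of m is -28 (from the two edges through D).
So -28·m + 547 = 2·161.5 = 323 ⇒ m = 8.

8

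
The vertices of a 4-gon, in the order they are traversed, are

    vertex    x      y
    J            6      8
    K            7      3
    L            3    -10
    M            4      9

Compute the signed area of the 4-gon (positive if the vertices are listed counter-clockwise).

Apply the shoelace formula: 2A = Σ (x_i·y_{i+1} − x_{i+1}·y_i), indices taken mod 4.
Σ = (-38) + (-79) + (67) + (-22) = -72
Signed area = Σ/2 = -36 (negative ⇒ clockwise traversal).

-36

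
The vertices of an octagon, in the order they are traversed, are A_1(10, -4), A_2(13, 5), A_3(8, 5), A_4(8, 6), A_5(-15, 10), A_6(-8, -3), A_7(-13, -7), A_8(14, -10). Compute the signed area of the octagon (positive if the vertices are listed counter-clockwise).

359.5

Apply the shoelace (surveyor's) formula: 2A = Σ (x_i·y_{i+1} − x_{i+1}·y_i), indices taken mod 8.
Σ = (102) + (25) + (8) + (170) + (125) + (17) + (228) + (44) = 719
Signed area = Σ/2 = 359.5 (positive ⇒ counter-clockwise traversal).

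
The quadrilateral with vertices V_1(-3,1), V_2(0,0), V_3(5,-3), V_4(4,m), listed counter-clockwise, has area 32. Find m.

Write out the shoelace sum; only the two edges meeting at V_4 involve m:
2·Area = [(5·m − 4·(-3)) + (4·1 − (-3)·m)] + 0
       = 8·m + 16 = 64
⇒ m = 6.

6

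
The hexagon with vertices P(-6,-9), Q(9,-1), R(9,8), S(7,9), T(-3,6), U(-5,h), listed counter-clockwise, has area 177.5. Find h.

The doubled signed area Σ (x_i y_{i+1} − x_{i+1} y_i) is linear in h.
With h=0 it equals 337; the coefficient of h is 3 (from the two edges through U).
So 3·h + 337 = 2·177.5 = 355 ⇒ h = 6.

6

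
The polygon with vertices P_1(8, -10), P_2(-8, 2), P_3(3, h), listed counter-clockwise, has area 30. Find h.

The doubled signed area Σ (x_i y_{i+1} − x_{i+1} y_i) is linear in h.
With h=0 it equals -100; the coefficient of h is -16 (from the two edges through P_3).
So -16·h + -100 = 2·30 = 60 ⇒ h = -10.

-10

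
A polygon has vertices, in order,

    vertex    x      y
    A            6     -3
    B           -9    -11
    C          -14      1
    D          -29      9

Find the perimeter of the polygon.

84

|AB| = √((-15)² + (-8)²) = √289 = 17
|BC| = √((-5)² + (12)²) = √169 = 13
|CD| = √((-15)² + (8)²) = √289 = 17
|DA| = √((35)² + (-12)²) = √1369 = 37
Perimeter = 17 + 13 + 17 + 37 = 84.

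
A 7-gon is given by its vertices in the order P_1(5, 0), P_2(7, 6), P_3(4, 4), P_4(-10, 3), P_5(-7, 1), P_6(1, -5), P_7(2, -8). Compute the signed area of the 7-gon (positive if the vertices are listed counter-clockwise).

86.5

Apply the shoelace (surveyor's) formula: 2A = Σ (x_i·y_{i+1} − x_{i+1}·y_i), indices taken mod 7.
P_1→P_2: (5)(6) − (7)(0) = 30
P_2→P_3: (7)(4) − (4)(6) = 4
P_3→P_4: (4)(3) − (-10)(4) = 52
P_4→P_5: (-10)(1) − (-7)(3) = 11
P_5→P_6: (-7)(-5) − (1)(1) = 34
P_6→P_7: (1)(-8) − (2)(-5) = 2
P_7→P_1: (2)(0) − (5)(-8) = 40
Σ = 173
Signed area = Σ/2 = 86.5 (positive ⇒ counter-clockwise traversal).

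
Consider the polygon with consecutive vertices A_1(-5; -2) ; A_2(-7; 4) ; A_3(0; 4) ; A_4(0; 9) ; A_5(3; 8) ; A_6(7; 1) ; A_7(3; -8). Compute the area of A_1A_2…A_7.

Apply the shoelace (surveyor's) formula: 2A = Σ (x_i·y_{i+1} − x_{i+1}·y_i), indices taken mod 7.
Σ = (-34) + (-28) + (0) + (-27) + (-53) + (-59) + (-46) = -247
Area = |Σ|/2 = 123.5.

123.5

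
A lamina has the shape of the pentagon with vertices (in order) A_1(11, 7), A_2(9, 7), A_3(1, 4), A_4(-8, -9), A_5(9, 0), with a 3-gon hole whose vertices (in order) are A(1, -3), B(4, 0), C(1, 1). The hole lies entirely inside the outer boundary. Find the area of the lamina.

99

Outer boundary:
Apply Gauss's area formula: 2A = Σ (x_i·y_{i+1} − x_{i+1}·y_i), indices taken mod 5.
A_1→A_2: (11)(7) − (9)(7) = 14
A_2→A_3: (9)(4) − (1)(7) = 29
A_3→A_4: (1)(-9) − (-8)(4) = 23
A_4→A_5: (-8)(0) − (9)(-9) = 81
A_5→A_1: (9)(7) − (11)(0) = 63
Σ = 210
Area = |Σ|/2 = 105.
Hole:
Σ = (12) + (4) + (-4) = 12
Area = |Σ|/2 = 6.
Net area = 105 − 6 = 99.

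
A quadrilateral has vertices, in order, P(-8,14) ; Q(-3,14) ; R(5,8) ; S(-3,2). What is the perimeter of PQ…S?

38

|PQ| = √((5)² + (0)²) = √25 = 5
|QR| = √((8)² + (-6)²) = √100 = 10
|RS| = √((-8)² + (-6)²) = √100 = 10
|SP| = √((-5)² + (12)²) = √169 = 13
Perimeter = 5 + 10 + 10 + 13 = 38.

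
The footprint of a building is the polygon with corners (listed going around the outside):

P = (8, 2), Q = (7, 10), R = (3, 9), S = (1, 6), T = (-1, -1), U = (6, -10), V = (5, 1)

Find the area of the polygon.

Apply Gauss's area formula: 2A = Σ (x_i·y_{i+1} − x_{i+1}·y_i), indices taken mod 7.
Σ = (66) + (33) + (9) + (5) + (16) + (56) + (2) = 187
Area = |Σ|/2 = 93.5.

93.5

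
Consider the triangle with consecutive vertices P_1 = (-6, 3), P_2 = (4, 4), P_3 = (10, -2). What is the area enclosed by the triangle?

Apply Gauss's area formula: 2A = Σ (x_i·y_{i+1} − x_{i+1}·y_i), indices taken mod 3.
Σ = (-36) + (-48) + (18) = -66
Area = |Σ|/2 = 33.

33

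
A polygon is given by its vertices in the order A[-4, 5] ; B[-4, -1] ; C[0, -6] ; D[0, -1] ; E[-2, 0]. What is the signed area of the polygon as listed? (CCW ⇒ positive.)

Σ = (24) + (24) + (0) + (-2) + (-10) = 36
Signed area = Σ/2 = 18 (positive ⇒ counter-clockwise traversal).

18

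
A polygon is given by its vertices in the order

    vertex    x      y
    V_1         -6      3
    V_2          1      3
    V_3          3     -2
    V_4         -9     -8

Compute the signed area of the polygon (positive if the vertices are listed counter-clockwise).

-74.5

Σ = (-21) + (-11) + (-42) + (-75) = -149
Signed area = Σ/2 = -74.5 (negative ⇒ clockwise traversal).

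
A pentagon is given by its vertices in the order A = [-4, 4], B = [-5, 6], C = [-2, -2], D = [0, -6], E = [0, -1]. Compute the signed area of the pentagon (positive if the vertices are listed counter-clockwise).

13

Apply the shoelace (surveyor's) formula: 2A = Σ (x_i·y_{i+1} − x_{i+1}·y_i), indices taken mod 5.
Cross-terms: -4, 22, 12, 0, -4  ⇒  Σ = 26
Signed area = Σ/2 = 13 (positive ⇒ counter-clockwise traversal).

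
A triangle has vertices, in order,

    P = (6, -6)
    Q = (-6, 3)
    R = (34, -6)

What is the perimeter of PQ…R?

84

|PQ| = √((-12)² + (9)²) = √225 = 15
|QR| = √((40)² + (-9)²) = √1681 = 41
|RP| = √((-28)² + (0)²) = √784 = 28
Perimeter = 15 + 41 + 28 = 84.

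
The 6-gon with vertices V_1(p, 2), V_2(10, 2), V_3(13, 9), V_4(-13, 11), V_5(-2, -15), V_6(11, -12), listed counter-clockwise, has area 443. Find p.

Write out the shoelace sum; only the two edges meeting at V_1 involve p:
2·Area = [(11·2 − p·(-12)) + (p·2 − 10·2)] + 730
       = 14·p + 732 = 886
⇒ p = 11.

11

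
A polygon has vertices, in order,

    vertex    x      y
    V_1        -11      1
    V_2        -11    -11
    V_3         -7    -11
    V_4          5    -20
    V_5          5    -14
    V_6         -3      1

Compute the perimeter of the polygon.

62

|V_1V_2| = √((0)² + (-12)²) = √144 = 12
|V_2V_3| = √((4)² + (0)²) = √16 = 4
|V_3V_4| = √((12)² + (-9)²) = √225 = 15
|V_4V_5| = √((0)² + (6)²) = √36 = 6
|V_5V_6| = √((-8)² + (15)²) = √289 = 17
|V_6V_1| = √((-8)² + (0)²) = √64 = 8
Perimeter = 12 + 4 + 15 + 6 + 17 + 8 = 62.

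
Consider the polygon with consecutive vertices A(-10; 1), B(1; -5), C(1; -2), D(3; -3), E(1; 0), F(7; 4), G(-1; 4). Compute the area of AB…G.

66.5

Apply the shoelace formula: 2A = Σ (x_i·y_{i+1} − x_{i+1}·y_i), indices taken mod 7.
Σ = (49) + (3) + (3) + (3) + (4) + (32) + (39) = 133
Area = |Σ|/2 = 66.5.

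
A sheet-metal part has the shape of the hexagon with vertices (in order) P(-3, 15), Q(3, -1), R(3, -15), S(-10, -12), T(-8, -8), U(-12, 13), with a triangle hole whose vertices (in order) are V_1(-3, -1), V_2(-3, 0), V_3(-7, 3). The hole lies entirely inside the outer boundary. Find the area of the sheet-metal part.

Outer boundary:
Apply the shoelace formula: 2A = Σ (x_i·y_{i+1} − x_{i+1}·y_i), indices taken mod 6.
Σ = (-42) + (-42) + (-186) + (-16) + (-200) + (-141) = -627
Area = |Σ|/2 = 313.5.
Hole:
Σ = (-3) + (-9) + (16) = 4
Area = |Σ|/2 = 2.
Net area = 313.5 − 2 = 311.5.

311.5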